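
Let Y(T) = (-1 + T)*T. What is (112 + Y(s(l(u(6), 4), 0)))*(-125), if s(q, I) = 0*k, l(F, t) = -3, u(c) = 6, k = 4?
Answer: -14000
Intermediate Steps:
s(q, I) = 0 (s(q, I) = 0*4 = 0)
Y(T) = T*(-1 + T)
(112 + Y(s(l(u(6), 4), 0)))*(-125) = (112 + 0*(-1 + 0))*(-125) = (112 + 0*(-1))*(-125) = (112 + 0)*(-125) = 112*(-125) = -14000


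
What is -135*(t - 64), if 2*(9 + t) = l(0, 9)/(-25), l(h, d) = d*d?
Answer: 100737/10 ≈ 10074.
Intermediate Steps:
l(h, d) = d²
t = -531/50 (t = -9 + (9²/(-25))/2 = -9 + (81*(-1/25))/2 = -9 + (½)*(-81/25) = -9 - 81/50 = -531/50 ≈ -10.620)
-135*(t - 64) = -135*(-531/50 - 64) = -135*(-3731/50) = 100737/10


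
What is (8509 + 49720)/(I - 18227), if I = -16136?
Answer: -58229/34363 ≈ -1.6945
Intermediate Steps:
(8509 + 49720)/(I - 18227) = (8509 + 49720)/(-16136 - 18227) = 58229/(-34363) = 58229*(-1/34363) = -58229/34363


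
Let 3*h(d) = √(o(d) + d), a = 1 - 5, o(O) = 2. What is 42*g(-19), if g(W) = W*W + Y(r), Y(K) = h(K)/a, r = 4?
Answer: 15162 - 7*√6/2 ≈ 15153.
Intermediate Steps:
a = -4
h(d) = √(2 + d)/3
Y(K) = -√(2 + K)/12 (Y(K) = (√(2 + K)/3)/(-4) = (√(2 + K)/3)*(-¼) = -√(2 + K)/12)
g(W) = W² - √6/12 (g(W) = W*W - √(2 + 4)/12 = W² - √6/12)
42*g(-19) = 42*((-19)² - √6/12) = 42*(361 - √6/12) = 15162 - 7*√6/2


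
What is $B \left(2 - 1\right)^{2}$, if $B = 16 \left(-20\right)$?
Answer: $-320$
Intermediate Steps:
$B = -320$
$B \left(2 - 1\right)^{2} = - 320 \left(2 - 1\right)^{2} = - 320 \cdot 1^{2} = \left(-320\right) 1 = -320$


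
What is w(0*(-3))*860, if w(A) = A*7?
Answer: 0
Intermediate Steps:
w(A) = 7*A
w(0*(-3))*860 = (7*(0*(-3)))*860 = (7*0)*860 = 0*860 = 0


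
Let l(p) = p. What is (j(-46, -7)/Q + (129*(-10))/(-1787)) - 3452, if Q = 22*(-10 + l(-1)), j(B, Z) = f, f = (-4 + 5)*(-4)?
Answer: -746255940/216227 ≈ -3451.3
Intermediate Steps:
f = -4 (f = 1*(-4) = -4)
j(B, Z) = -4
Q = -242 (Q = 22*(-10 - 1) = 22*(-11) = -242)
(j(-46, -7)/Q + (129*(-10))/(-1787)) - 3452 = (-4/(-242) + (129*(-10))/(-1787)) - 3452 = (-4*(-1/242) - 1290*(-1/1787)) - 3452 = (2/121 + 1290/1787) - 3452 = 159664/216227 - 3452 = -746255940/216227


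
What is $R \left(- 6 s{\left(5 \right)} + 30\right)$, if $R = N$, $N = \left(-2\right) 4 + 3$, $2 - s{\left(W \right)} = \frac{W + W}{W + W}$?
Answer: $-120$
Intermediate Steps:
$s{\left(W \right)} = 1$ ($s{\left(W \right)} = 2 - \frac{W + W}{W + W} = 2 - \frac{2 W}{2 W} = 2 - 2 W \frac{1}{2 W} = 2 - 1 = 1$)
$N = -5$ ($N = -8 + 3 = -5$)
$R = -5$
$R \left(- 6 s{\left(5 \right)} + 30\right) = - 5 \left(\left(-6\right) 1 + 30\right) = - 5 \left(-6 + 30\right) = \left(-5\right) 24 = -120$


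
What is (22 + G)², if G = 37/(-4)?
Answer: 2601/16 ≈ 162.56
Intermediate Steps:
G = -37/4 (G = 37*(-¼) = -37/4 ≈ -9.2500)
(22 + G)² = (22 - 37/4)² = (51/4)² = 2601/16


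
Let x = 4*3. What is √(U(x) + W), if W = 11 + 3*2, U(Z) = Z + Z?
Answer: √41 ≈ 6.4031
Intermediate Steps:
x = 12
U(Z) = 2*Z
W = 17 (W = 11 + 6 = 17)
√(U(x) + W) = √(2*12 + 17) = √(24 + 17) = √41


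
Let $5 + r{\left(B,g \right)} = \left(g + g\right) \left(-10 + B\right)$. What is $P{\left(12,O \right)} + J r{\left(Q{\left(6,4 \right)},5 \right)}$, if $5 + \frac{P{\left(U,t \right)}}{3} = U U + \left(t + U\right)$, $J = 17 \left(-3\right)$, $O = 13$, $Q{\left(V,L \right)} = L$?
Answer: $3807$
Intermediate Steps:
$r{\left(B,g \right)} = -5 + 2 g \left(-10 + B\right)$ ($r{\left(B,g \right)} = -5 + \left(g + g\right) \left(-10 + B\right) = -5 + 2 g \left(-10 + B\right)$)
$J = -51$
$P{\left(U,t \right)} = -15 + 3 U + 3 t + 3 U^{2}$ ($P{\left(U,t \right)} = -15 + 3 \left(U U + \left(t + U\right)\right) = -15 + 3 \left(U^{2} + \left(U + t\right)\right) = -15 + 3 \left(U + t + U^{2}\right) = -15 + \left(3 U + 3 t + 3 U^{2}\right) = -15 + 3 U + 3 t + 3 U^{2}$)
$P{\left(12,O \right)} + J r{\left(Q{\left(6,4 \right)},5 \right)} = \left(-15 + 3 \cdot 12 + 3 \cdot 13 + 3 \cdot 12^{2}\right) - 51 \left(-5 - 100 + 2 \cdot 4 \cdot 5\right) = \left(-15 + 36 + 39 + 3 \cdot 144\right) - 51 \left(-5 - 100 + 40\right) = \left(-15 + 36 + 39 + 432\right) - -3315 = 492 + 3315 = 3807$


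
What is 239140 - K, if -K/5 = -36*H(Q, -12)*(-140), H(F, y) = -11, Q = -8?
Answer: -38060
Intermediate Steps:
K = 277200 (K = -5*(-36*(-11))*(-140) = -1980*(-140) = -5*(-55440) = 277200)
239140 - K = 239140 - 1*277200 = 239140 - 277200 = -38060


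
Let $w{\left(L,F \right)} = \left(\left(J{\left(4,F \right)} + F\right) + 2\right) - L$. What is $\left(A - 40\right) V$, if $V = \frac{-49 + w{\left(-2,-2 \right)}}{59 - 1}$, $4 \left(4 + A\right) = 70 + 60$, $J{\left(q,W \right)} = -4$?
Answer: $\frac{1173}{116} \approx 10.112$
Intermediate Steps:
$w{\left(L,F \right)} = -2 + F - L$ ($w{\left(L,F \right)} = \left(\left(-4 + F\right) + 2\right) - L = \left(-2 + F\right) - L = -2 + F - L$)
$A = \frac{57}{2}$ ($A = -4 + \frac{70 + 60}{4} = -4 + \frac{1}{4} \cdot 130 = -4 + \frac{65}{2} = \frac{57}{2} \approx 28.5$)
$V = - \frac{51}{58}$ ($V = \frac{-49 - 2}{59 - 1} = \frac{-49 - 2}{58} = \left(-49 - 2\right) \frac{1}{58} = \left(-51\right) \frac{1}{58} = - \frac{51}{58} \approx -0.87931$)
$\left(A - 40\right) V = \left(\frac{57}{2} - 40\right) \left(- \frac{51}{58}\right) = \left(- \frac{23}{2}\right) \left(- \frac{51}{58}\right) = \frac{1173}{116}$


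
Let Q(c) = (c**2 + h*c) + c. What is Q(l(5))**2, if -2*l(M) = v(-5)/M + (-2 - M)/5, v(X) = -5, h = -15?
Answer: 147456/625 ≈ 235.93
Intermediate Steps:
l(M) = 1/5 + M/10 + 5/(2*M) (l(M) = -(-5/M + (-2 - M)/5)/2 = -(-5/M + (-2 - M)*(1/5))/2 = -(-5/M + (-2/5 - M/5))/2 = -(-2/5 - 5/M - M/5)/2 = 1/5 + M/10 + 5/(2*M))
Q(c) = c**2 - 14*c (Q(c) = (c**2 - 15*c) + c = c**2 - 14*c)
Q(l(5))**2 = (((1/10)*(25 + 5*(2 + 5))/5)*(-14 + (1/10)*(25 + 5*(2 + 5))/5))**2 = (((1/10)*(1/5)*(25 + 5*7))*(-14 + (1/10)*(1/5)*(25 + 5*7)))**2 = (((1/10)*(1/5)*(25 + 35))*(-14 + (1/10)*(1/5)*(25 + 35)))**2 = (((1/10)*(1/5)*60)*(-14 + (1/10)*(1/5)*60))**2 = (6*(-14 + 6/5)/5)**2 = ((6/5)*(-64/5))**2 = (-384/25)**2 = 147456/625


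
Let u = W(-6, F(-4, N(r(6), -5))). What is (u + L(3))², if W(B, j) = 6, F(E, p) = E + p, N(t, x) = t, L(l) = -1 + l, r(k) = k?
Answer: 64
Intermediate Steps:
u = 6
(u + L(3))² = (6 + (-1 + 3))² = (6 + 2)² = 8² = 64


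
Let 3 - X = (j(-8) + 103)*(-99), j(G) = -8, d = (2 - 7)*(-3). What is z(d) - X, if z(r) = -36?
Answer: -9444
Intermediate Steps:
d = 15 (d = -5*(-3) = 15)
X = 9408 (X = 3 - (-8 + 103)*(-99) = 3 - 95*(-99) = 3 - 1*(-9405) = 3 + 9405 = 9408)
z(d) - X = -36 - 1*9408 = -36 - 9408 = -9444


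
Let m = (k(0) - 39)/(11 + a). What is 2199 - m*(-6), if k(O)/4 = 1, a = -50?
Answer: 28657/13 ≈ 2204.4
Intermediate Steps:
k(O) = 4 (k(O) = 4*1 = 4)
m = 35/39 (m = (4 - 39)/(11 - 50) = -35/(-39) = -35*(-1/39) = 35/39 ≈ 0.89744)
2199 - m*(-6) = 2199 - 35*(-6)/39 = 2199 - 1*(-70/13) = 2199 + 70/13 = 28657/13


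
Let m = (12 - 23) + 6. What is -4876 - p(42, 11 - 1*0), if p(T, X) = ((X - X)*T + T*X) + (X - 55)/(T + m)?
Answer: -197462/37 ≈ -5336.8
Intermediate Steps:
m = -5 (m = -11 + 6 = -5)
p(T, X) = T*X + (-55 + X)/(-5 + T) (p(T, X) = ((X - X)*T + T*X) + (X - 55)/(T - 5) = (0*T + T*X) + (-55 + X)/(-5 + T) = (0 + T*X) + (-55 + X)/(-5 + T) = T*X + (-55 + X)/(-5 + T))
-4876 - p(42, 11 - 1*0) = -4876 - (-55 + (11 - 1*0) + (11 - 1*0)*42² - 5*42*(11 - 1*0))/(-5 + 42) = -4876 - (-55 + (11 + 0) + (11 + 0)*1764 - 5*42*(11 + 0))/37 = -4876 - (-55 + 11 + 11*1764 - 5*42*11)/37 = -4876 - (-55 + 11 + 19404 - 2310)/37 = -4876 - 17050/37 = -197462/37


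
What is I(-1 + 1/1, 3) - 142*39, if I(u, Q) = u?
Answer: -5538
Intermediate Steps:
I(-1 + 1/1, 3) - 142*39 = (-1 + 1/1) - 142*39 = (-1 + 1*1) - 5538 = (-1 + 1) - 5538 = 0 - 5538 = -5538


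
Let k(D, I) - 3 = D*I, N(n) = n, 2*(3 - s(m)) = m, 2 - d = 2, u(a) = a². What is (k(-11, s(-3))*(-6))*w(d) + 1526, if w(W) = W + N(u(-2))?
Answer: 2642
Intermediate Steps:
d = 0 (d = 2 - 1*2 = 2 - 2 = 0)
s(m) = 3 - m/2
k(D, I) = 3 + D*I
w(W) = 4 + W (w(W) = W + (-2)² = W + 4 = 4 + W)
(k(-11, s(-3))*(-6))*w(d) + 1526 = ((3 - 11*(3 - ½*(-3)))*(-6))*(4 + 0) + 1526 = ((3 - 11*(3 + 3/2))*(-6))*4 + 1526 = ((3 - 11*9/2)*(-6))*4 + 1526 = ((3 - 99/2)*(-6))*4 + 1526 = -93/2*(-6)*4 + 1526 = 279*4 + 1526 = 1116 + 1526 = 2642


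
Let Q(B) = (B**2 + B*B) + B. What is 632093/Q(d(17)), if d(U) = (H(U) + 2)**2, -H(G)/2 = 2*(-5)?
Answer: 57463/42636 ≈ 1.3478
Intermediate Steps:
H(G) = 20 (H(G) = -4*(-5) = -2*(-10) = 20)
d(U) = 484 (d(U) = (20 + 2)**2 = 22**2 = 484)
Q(B) = B + 2*B**2 (Q(B) = (B**2 + B**2) + B = 2*B**2 + B = B + 2*B**2)
632093/Q(d(17)) = 632093/((484*(1 + 2*484))) = 632093/((484*(1 + 968))) = 632093/((484*969)) = 632093/468996 = 632093*(1/468996) = 57463/42636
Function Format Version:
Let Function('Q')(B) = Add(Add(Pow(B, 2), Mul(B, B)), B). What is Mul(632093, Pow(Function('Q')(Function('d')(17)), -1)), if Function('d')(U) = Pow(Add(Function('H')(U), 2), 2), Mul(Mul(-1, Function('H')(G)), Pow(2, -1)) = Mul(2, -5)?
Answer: Rational(57463, 42636) ≈ 1.3478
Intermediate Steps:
Function('H')(G) = 20 (Function('H')(G) = Mul(-2, Mul(2, -5)) = Mul(-2, -10) = 20)
Function('d')(U) = 484 (Function('d')(U) = Pow(Add(20, 2), 2) = Pow(22, 2) = 484)
Function('Q')(B) = Add(B, Mul(2, Pow(B, 2))) (Function('Q')(B) = Add(Add(Pow(B, 2), Pow(B, 2)), B) = Add(Mul(2, Pow(B, 2)), B) = Add(B, Mul(2, Pow(B, 2))))
Mul(632093, Pow(Function('Q')(Function('d')(17)), -1)) = Mul(632093, Pow(Mul(484, Add(1, Mul(2, 484))), -1)) = Mul(632093, Pow(Mul(484, Add(1, 968)), -1)) = Mul(632093, Pow(Mul(484, 969), -1)) = Mul(632093, Pow(468996, -1)) = Mul(632093, Rational(1, 468996)) = Rational(57463, 42636)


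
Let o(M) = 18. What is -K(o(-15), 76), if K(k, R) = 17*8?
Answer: -136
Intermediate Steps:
K(k, R) = 136
-K(o(-15), 76) = -1*136 = -136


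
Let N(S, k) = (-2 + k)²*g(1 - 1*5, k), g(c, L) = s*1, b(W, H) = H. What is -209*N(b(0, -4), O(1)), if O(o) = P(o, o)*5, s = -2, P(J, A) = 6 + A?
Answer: 455202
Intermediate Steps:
g(c, L) = -2 (g(c, L) = -2*1 = -2)
O(o) = 30 + 5*o (O(o) = (6 + o)*5 = 30 + 5*o)
N(S, k) = -2*(-2 + k)² (N(S, k) = (-2 + k)²*(-2) = -2*(-2 + k)²)
-209*N(b(0, -4), O(1)) = -(-418)*(-2 + (30 + 5*1))² = -(-418)*(-2 + (30 + 5))² = -(-418)*(-2 + 35)² = -(-418)*33² = -(-418)*1089 = -209*(-2178) = 455202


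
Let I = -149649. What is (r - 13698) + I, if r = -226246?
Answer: -389593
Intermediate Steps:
(r - 13698) + I = (-226246 - 13698) - 149649 = -239944 - 149649 = -389593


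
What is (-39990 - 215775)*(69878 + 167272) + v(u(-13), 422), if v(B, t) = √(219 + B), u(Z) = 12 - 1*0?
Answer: -60654669750 + √231 ≈ -6.0655e+10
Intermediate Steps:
u(Z) = 12 (u(Z) = 12 + 0 = 12)
(-39990 - 215775)*(69878 + 167272) + v(u(-13), 422) = (-39990 - 215775)*(69878 + 167272) + √(219 + 12) = -255765*237150 + √231 = -60654669750 + √231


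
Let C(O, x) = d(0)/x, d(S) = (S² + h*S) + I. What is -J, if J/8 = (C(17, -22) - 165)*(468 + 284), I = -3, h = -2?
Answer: 10910016/11 ≈ 9.9182e+5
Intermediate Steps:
d(S) = -3 + S² - 2*S (d(S) = (S² - 2*S) - 3 = -3 + S² - 2*S)
C(O, x) = -3/x (C(O, x) = (-3 + 0² - 2*0)/x = (-3 + 0 + 0)/x = -3/x)
J = -10910016/11 (J = 8*((-3/(-22) - 165)*(468 + 284)) = 8*((-3*(-1/22) - 165)*752) = 8*((3/22 - 165)*752) = 8*(-3627/22*752) = 8*(-1363752/11) = -10910016/11 ≈ -9.9182e+5)
-J = -1*(-10910016/11) = 10910016/11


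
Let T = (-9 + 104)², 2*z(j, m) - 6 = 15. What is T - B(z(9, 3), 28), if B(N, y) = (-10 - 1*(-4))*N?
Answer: 9088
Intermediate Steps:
z(j, m) = 21/2 (z(j, m) = 3 + (½)*15 = 3 + 15/2 = 21/2)
T = 9025 (T = 95² = 9025)
B(N, y) = -6*N (B(N, y) = (-10 + 4)*N = -6*N)
T - B(z(9, 3), 28) = 9025 - (-6)*21/2 = 9025 - 1*(-63) = 9025 + 63 = 9088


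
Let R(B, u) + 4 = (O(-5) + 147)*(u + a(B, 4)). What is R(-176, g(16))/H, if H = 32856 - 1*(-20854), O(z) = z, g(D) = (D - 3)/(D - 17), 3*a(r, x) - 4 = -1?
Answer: -854/26855 ≈ -0.031800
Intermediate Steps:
a(r, x) = 1 (a(r, x) = 4/3 + (⅓)*(-1) = 4/3 - ⅓ = 1)
g(D) = (-3 + D)/(-17 + D)
R(B, u) = 138 + 142*u (R(B, u) = -4 + (-5 + 147)*(u + 1) = -4 + 142*(1 + u) = -4 + (142 + 142*u) = 138 + 142*u)
H = 53710 (H = 32856 + 20854 = 53710)
R(-176, g(16))/H = (138 + 142*((-3 + 16)/(-17 + 16)))/53710 = (138 + 142*(13/(-1)))*(1/53710) = (138 + 142*(-1*13))*(1/53710) = (138 + 142*(-13))*(1/53710) = (138 - 1846)*(1/53710) = -1708*1/53710 = -854/26855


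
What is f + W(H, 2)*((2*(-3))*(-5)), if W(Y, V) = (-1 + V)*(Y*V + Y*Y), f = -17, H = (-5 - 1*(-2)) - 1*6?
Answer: 1873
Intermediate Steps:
H = -9 (H = (-5 + 2) - 6 = -3 - 6 = -9)
W(Y, V) = (-1 + V)*(Y² + V*Y) (W(Y, V) = (-1 + V)*(V*Y + Y²) = (-1 + V)*(Y² + V*Y))
f + W(H, 2)*((2*(-3))*(-5)) = -17 + (-9*(2² - 1*2 - 1*(-9) + 2*(-9)))*((2*(-3))*(-5)) = -17 + (-9*(4 - 2 + 9 - 18))*(-6*(-5)) = -17 - 9*(-7)*30 = -17 + 63*30 = -17 + 1890 = 1873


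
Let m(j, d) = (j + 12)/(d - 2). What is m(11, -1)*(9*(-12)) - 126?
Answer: 702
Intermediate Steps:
m(j, d) = (12 + j)/(-2 + d)
m(11, -1)*(9*(-12)) - 126 = ((12 + 11)/(-2 - 1))*(9*(-12)) - 126 = (23/(-3))*(-108) - 126 = -⅓*23*(-108) - 126 = -23/3*(-108) - 126 = 828 - 126 = 702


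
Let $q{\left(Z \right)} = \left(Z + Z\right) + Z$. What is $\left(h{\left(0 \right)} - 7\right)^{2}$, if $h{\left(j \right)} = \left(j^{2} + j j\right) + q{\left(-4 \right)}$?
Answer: $361$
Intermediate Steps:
$q{\left(Z \right)} = 3 Z$ ($q{\left(Z \right)} = 2 Z + Z = 3 Z$)
$h{\left(j \right)} = -12 + 2 j^{2}$ ($h{\left(j \right)} = \left(j^{2} + j j\right) + 3 \left(-4\right) = \left(j^{2} + j^{2}\right) - 12 = 2 j^{2} - 12 = -12 + 2 j^{2}$)
$\left(h{\left(0 \right)} - 7\right)^{2} = \left(\left(-12 + 2 \cdot 0^{2}\right) - 7\right)^{2} = \left(\left(-12 + 2 \cdot 0\right) - 7\right)^{2} = \left(\left(-12 + 0\right) - 7\right)^{2} = \left(-12 - 7\right)^{2} = \left(-19\right)^{2} = 361$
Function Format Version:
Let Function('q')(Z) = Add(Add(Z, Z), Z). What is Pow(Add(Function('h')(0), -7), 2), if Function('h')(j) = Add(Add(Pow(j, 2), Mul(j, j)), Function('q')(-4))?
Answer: 361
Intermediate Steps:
Function('q')(Z) = Mul(3, Z) (Function('q')(Z) = Add(Mul(2, Z), Z) = Mul(3, Z))
Function('h')(j) = Add(-12, Mul(2, Pow(j, 2))) (Function('h')(j) = Add(Add(Pow(j, 2), Mul(j, j)), Mul(3, -4)) = Add(Add(Pow(j, 2), Pow(j, 2)), -12) = Add(Mul(2, Pow(j, 2)), -12) = Add(-12, Mul(2, Pow(j, 2))))
Pow(Add(Function('h')(0), -7), 2) = Pow(Add(Add(-12, Mul(2, Pow(0, 2))), -7), 2) = Pow(Add(Add(-12, Mul(2, 0)), -7), 2) = Pow(Add(Add(-12, 0), -7), 2) = Pow(Add(-12, -7), 2) = Pow(-19, 2) = 361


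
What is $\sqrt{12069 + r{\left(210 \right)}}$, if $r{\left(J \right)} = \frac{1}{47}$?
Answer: $\frac{2 \sqrt{6665117}}{47} \approx 109.86$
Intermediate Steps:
$r{\left(J \right)} = \frac{1}{47}$
$\sqrt{12069 + r{\left(210 \right)}} = \sqrt{12069 + \frac{1}{47}} = \sqrt{\frac{567244}{47}} = \frac{2 \sqrt{6665117}}{47}$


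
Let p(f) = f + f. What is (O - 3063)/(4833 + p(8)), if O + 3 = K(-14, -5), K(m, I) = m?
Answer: -3080/4849 ≈ -0.63518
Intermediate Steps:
O = -17 (O = -3 - 14 = -17)
p(f) = 2*f
(O - 3063)/(4833 + p(8)) = (-17 - 3063)/(4833 + 2*8) = -3080/(4833 + 16) = -3080/4849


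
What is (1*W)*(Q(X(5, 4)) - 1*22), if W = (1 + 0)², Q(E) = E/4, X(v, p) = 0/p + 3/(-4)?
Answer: -355/16 ≈ -22.188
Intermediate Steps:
X(v, p) = -¾ (X(v, p) = 0 + 3*(-¼) = 0 - ¾ = -¾)
Q(E) = E/4 (Q(E) = E*(¼) = E/4)
W = 1 (W = 1² = 1)
(1*W)*(Q(X(5, 4)) - 1*22) = (1*1)*((¼)*(-¾) - 1*22) = 1*(-3/16 - 22) = 1*(-355/16) = -355/16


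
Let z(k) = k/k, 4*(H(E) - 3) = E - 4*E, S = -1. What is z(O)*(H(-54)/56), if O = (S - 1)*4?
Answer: 87/112 ≈ 0.77679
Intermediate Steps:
H(E) = 3 - 3*E/4 (H(E) = 3 + (E - 4*E)/4 = 3 + (-3*E)/4 = 3 - 3*E/4)
O = -8 (O = (-1 - 1)*4 = -2*4 = -8)
z(k) = 1
z(O)*(H(-54)/56) = 1*((3 - ¾*(-54))/56) = 1*((3 + 81/2)*(1/56)) = 1*((87/2)*(1/56)) = 1*(87/112) = 87/112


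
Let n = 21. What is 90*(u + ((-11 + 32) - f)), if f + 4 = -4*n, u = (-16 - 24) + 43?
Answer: 10080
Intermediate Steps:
u = 3 (u = -40 + 43 = 3)
f = -88 (f = -4 - 4*21 = -4 - 84 = -88)
90*(u + ((-11 + 32) - f)) = 90*(3 + ((-11 + 32) - 1*(-88))) = 90*(3 + (21 + 88)) = 90*(3 + 109) = 90*112 = 10080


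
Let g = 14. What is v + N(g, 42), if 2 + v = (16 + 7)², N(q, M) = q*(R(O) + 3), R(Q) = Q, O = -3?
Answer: 527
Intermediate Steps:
N(q, M) = 0 (N(q, M) = q*(-3 + 3) = q*0 = 0)
v = 527 (v = -2 + (16 + 7)² = -2 + 23² = -2 + 529 = 527)
v + N(g, 42) = 527 + 0 = 527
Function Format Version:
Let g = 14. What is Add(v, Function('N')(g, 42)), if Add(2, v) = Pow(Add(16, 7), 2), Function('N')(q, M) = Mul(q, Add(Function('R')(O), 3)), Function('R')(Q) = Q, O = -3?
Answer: 527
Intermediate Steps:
Function('N')(q, M) = 0 (Function('N')(q, M) = Mul(q, Add(-3, 3)) = Mul(q, 0) = 0)
v = 527 (v = Add(-2, Pow(Add(16, 7), 2)) = Add(-2, Pow(23, 2)) = Add(-2, 529) = 527)
Add(v, Function('N')(g, 42)) = Add(527, 0) = 527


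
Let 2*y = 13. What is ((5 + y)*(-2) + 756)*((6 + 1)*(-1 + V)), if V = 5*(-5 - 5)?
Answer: -261681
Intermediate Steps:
y = 13/2 (y = (½)*13 = 13/2 ≈ 6.5000)
V = -50 (V = 5*(-10) = -50)
((5 + y)*(-2) + 756)*((6 + 1)*(-1 + V)) = ((5 + 13/2)*(-2) + 756)*((6 + 1)*(-1 - 50)) = ((23/2)*(-2) + 756)*(7*(-51)) = (-23 + 756)*(-357) = 733*(-357) = -261681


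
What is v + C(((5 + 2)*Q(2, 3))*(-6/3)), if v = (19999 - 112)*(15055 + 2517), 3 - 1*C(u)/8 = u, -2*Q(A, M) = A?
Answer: 349454276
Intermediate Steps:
Q(A, M) = -A/2
C(u) = 24 - 8*u
v = 349454364 (v = 19887*17572 = 349454364)
v + C(((5 + 2)*Q(2, 3))*(-6/3)) = 349454364 + (24 - 8*(5 + 2)*(-½*2)*(-6/3)) = 349454364 + (24 - 8*7*(-1)*(-6*⅓)) = 349454364 + (24 - (-56)*(-2)) = 349454364 + (24 - 8*14) = 349454364 + (24 - 112) = 349454364 - 88 = 349454276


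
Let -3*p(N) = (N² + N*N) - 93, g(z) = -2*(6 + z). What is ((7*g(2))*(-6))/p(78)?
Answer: -96/575 ≈ -0.16696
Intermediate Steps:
g(z) = -12 - 2*z
p(N) = 31 - 2*N²/3 (p(N) = -((N² + N*N) - 93)/3 = -((N² + N²) - 93)/3 = -(2*N² - 93)/3 = -(-93 + 2*N²)/3 = 31 - 2*N²/3)
((7*g(2))*(-6))/p(78) = ((7*(-12 - 2*2))*(-6))/(31 - ⅔*78²) = ((7*(-12 - 4))*(-6))/(31 - ⅔*6084) = ((7*(-16))*(-6))/(31 - 4056) = -112*(-6)/(-4025) = 672*(-1/4025) = -96/575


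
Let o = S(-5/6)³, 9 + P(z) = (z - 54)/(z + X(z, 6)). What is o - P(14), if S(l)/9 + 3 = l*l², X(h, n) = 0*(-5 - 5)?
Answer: -3232082027/96768 ≈ -33400.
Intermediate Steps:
X(h, n) = 0 (X(h, n) = 0*(-10) = 0)
P(z) = -9 + (-54 + z)/z (P(z) = -9 + (z - 54)/(z + 0) = -9 + (-54 + z)/z)
S(l) = -27 + 9*l³ (S(l) = -27 + 9*(l*l²) = -27 + 9*l³)
o = -461889917/13824 (o = (-27 + 9*(-5/6)³)³ = (-27 + 9*(-5*⅙)³)³ = (-27 + 9*(-⅚)³)³ = (-27 + 9*(-125/216))³ = (-27 - 125/24)³ = (-773/24)³ = -461889917/13824 ≈ -33412.)
o - P(14) = -461889917/13824 - (-8 - 54/14) = -461889917/13824 - (-8 - 54*1/14) = -461889917/13824 - (-8 - 27/7) = -461889917/13824 - 1*(-83/7) = -461889917/13824 + 83/7 = -3232082027/96768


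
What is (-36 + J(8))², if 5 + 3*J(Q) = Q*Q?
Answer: 2401/9 ≈ 266.78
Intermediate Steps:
J(Q) = -5/3 + Q²/3 (J(Q) = -5/3 + (Q*Q)/3 = -5/3 + Q²/3)
(-36 + J(8))² = (-36 + (-5/3 + (⅓)*8²))² = (-36 + (-5/3 + (⅓)*64))² = (-36 + (-5/3 + 64/3))² = (-36 + 59/3)² = (-49/3)² = 2401/9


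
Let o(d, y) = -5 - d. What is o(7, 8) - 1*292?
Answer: -304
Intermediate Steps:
o(7, 8) - 1*292 = (-5 - 1*7) - 1*292 = (-5 - 7) - 292 = -12 - 292 = -304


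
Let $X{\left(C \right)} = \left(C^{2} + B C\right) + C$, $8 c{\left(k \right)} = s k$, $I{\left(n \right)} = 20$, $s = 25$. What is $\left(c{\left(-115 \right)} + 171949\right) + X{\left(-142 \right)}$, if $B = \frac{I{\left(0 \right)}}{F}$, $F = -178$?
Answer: $\frac{136438837}{712} \approx 1.9163 \cdot 10^{5}$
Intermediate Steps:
$c{\left(k \right)} = \frac{25 k}{8}$
$B = - \frac{10}{89}$ ($B = \frac{20}{-178} = 20 \left(- \frac{1}{178}\right) = - \frac{10}{89} \approx -0.11236$)
$X{\left(C \right)} = C^{2} + \frac{79 C}{89}$ ($X{\left(C \right)} = \left(C^{2} - \frac{10 C}{89}\right) + C = C^{2} + \frac{79 C}{89}$)
$\left(c{\left(-115 \right)} + 171949\right) + X{\left(-142 \right)} = \left(\frac{25}{8} \left(-115\right) + 171949\right) + \frac{1}{89} \left(-142\right) \left(79 + 89 \left(-142\right)\right) = \left(- \frac{2875}{8} + 171949\right) + \frac{1}{89} \left(-142\right) \left(79 - 12638\right) = \frac{1372717}{8} + \frac{1}{89} \left(-142\right) \left(-12559\right) = \frac{1372717}{8} + \frac{1783378}{89} = \frac{136438837}{712}$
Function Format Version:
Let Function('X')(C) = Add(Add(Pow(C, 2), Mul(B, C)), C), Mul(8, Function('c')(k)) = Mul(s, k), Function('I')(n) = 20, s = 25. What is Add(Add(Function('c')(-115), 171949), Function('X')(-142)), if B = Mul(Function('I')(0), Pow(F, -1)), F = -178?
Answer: Rational(136438837, 712) ≈ 1.9163e+5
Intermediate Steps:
Function('c')(k) = Mul(Rational(25, 8), k) (Function('c')(k) = Mul(Rational(1, 8), Mul(25, k)) = Mul(Rational(25, 8), k))
B = Rational(-10, 89) (B = Mul(20, Pow(-178, -1)) = Mul(20, Rational(-1, 178)) = Rational(-10, 89) ≈ -0.11236)
Function('X')(C) = Add(Pow(C, 2), Mul(Rational(79, 89), C)) (Function('X')(C) = Add(Add(Pow(C, 2), Mul(Rational(-10, 89), C)), C) = Add(Pow(C, 2), Mul(Rational(79, 89), C)))
Add(Add(Function('c')(-115), 171949), Function('X')(-142)) = Add(Add(Mul(Rational(25, 8), -115), 171949), Mul(Rational(1, 89), -142, Add(79, Mul(89, -142)))) = Add(Add(Rational(-2875, 8), 171949), Mul(Rational(1, 89), -142, Add(79, -12638))) = Add(Rational(1372717, 8), Mul(Rational(1, 89), -142, -12559)) = Add(Rational(1372717, 8), Rational(1783378, 89)) = Rational(136438837, 712)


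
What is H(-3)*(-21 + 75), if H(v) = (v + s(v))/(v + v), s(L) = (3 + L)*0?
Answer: 27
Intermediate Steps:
s(L) = 0
H(v) = 1/2 (H(v) = (v + 0)/(v + v) = v/((2*v)) = v*(1/(2*v)) = 1/2)
H(-3)*(-21 + 75) = (-21 + 75)/2 = (1/2)*54 = 27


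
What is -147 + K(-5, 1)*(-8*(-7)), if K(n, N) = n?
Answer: -427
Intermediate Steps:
-147 + K(-5, 1)*(-8*(-7)) = -147 - (-40)*(-7) = -147 - 5*56 = -147 - 280 = -427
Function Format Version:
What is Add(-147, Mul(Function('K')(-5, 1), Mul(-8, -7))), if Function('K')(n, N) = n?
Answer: -427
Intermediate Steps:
Add(-147, Mul(Function('K')(-5, 1), Mul(-8, -7))) = Add(-147, Mul(-5, Mul(-8, -7))) = Add(-147, Mul(-5, 56)) = Add(-147, -280) = -427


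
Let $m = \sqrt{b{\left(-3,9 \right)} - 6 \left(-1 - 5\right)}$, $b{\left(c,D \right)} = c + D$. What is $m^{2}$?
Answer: $42$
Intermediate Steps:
$b{\left(c,D \right)} = D + c$
$m = \sqrt{42}$ ($m = \sqrt{\left(9 - 3\right) - 6 \left(-1 - 5\right)} = \sqrt{6 + \left(0 - 6 \left(-1 - 5\right)\right)} = \sqrt{6 + \left(0 - -36\right)} = \sqrt{6 + \left(0 + 36\right)} = \sqrt{6 + 36} = \sqrt{42} \approx 6.4807$)
$m^{2} = \left(\sqrt{42}\right)^{2} = 42$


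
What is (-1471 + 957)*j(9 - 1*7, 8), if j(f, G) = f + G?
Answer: -5140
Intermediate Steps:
j(f, G) = G + f
(-1471 + 957)*j(9 - 1*7, 8) = (-1471 + 957)*(8 + (9 - 1*7)) = -514*(8 + (9 - 7)) = -514*(8 + 2) = -514*10 = -5140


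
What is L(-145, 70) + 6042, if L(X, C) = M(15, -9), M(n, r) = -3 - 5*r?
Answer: 6084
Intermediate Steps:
L(X, C) = 42 (L(X, C) = -3 - 5*(-9) = -3 + 45 = 42)
L(-145, 70) + 6042 = 42 + 6042 = 6084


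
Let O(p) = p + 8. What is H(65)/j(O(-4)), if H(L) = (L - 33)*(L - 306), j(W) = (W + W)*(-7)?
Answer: 964/7 ≈ 137.71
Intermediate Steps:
O(p) = 8 + p
j(W) = -14*W (j(W) = (2*W)*(-7) = -14*W)
H(L) = (-306 + L)*(-33 + L) (H(L) = (-33 + L)*(-306 + L) = (-306 + L)*(-33 + L))
H(65)/j(O(-4)) = (10098 + 65² - 339*65)/((-14*(8 - 4))) = (10098 + 4225 - 22035)/((-14*4)) = -7712/(-56) = -7712*(-1/56) = 964/7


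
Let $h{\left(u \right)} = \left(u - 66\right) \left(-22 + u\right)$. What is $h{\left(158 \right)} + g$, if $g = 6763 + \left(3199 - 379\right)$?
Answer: $22095$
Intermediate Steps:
$h{\left(u \right)} = \left(-66 + u\right) \left(-22 + u\right)$
$g = 9583$ ($g = 6763 + 2820 = 9583$)
$h{\left(158 \right)} + g = \left(1452 + 158^{2} - 13904\right) + 9583 = \left(1452 + 24964 - 13904\right) + 9583 = 12512 + 9583 = 22095$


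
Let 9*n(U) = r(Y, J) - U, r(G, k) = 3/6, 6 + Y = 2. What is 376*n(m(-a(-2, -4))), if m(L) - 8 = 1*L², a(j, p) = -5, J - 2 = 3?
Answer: -12220/9 ≈ -1357.8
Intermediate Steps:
J = 5 (J = 2 + 3 = 5)
Y = -4 (Y = -6 + 2 = -4)
r(G, k) = ½ (r(G, k) = 3*(⅙) = ½)
m(L) = 8 + L² (m(L) = 8 + 1*L² = 8 + L²)
n(U) = 1/18 - U/9 (n(U) = (½ - U)/9 = 1/18 - U/9)
376*n(m(-a(-2, -4))) = 376*(1/18 - (8 + (-1*(-5))²)/9) = 376*(1/18 - (8 + 5²)/9) = 376*(1/18 - (8 + 25)/9) = 376*(1/18 - ⅑*33) = 376*(1/18 - 11/3) = 376*(-65/18) = -12220/9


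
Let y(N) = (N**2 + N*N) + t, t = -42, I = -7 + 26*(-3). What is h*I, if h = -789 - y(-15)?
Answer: 101745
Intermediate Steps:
I = -85 (I = -7 - 78 = -85)
y(N) = -42 + 2*N**2 (y(N) = (N**2 + N*N) - 42 = (N**2 + N**2) - 42 = 2*N**2 - 42 = -42 + 2*N**2)
h = -1197 (h = -789 - (-42 + 2*(-15)**2) = -789 - (-42 + 2*225) = -789 - (-42 + 450) = -789 - 1*408 = -789 - 408 = -1197)
h*I = -1197*(-85) = 101745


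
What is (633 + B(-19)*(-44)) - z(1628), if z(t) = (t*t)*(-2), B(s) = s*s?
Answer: 5285517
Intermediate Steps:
B(s) = s²
z(t) = -2*t² (z(t) = t²*(-2) = -2*t²)
(633 + B(-19)*(-44)) - z(1628) = (633 + (-19)²*(-44)) - (-2)*1628² = (633 + 361*(-44)) - (-2)*2650384 = (633 - 15884) - 1*(-5300768) = -15251 + 5300768 = 5285517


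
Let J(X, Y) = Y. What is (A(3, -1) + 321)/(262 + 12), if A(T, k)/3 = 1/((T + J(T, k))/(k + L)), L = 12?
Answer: 675/548 ≈ 1.2318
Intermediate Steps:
A(T, k) = 3*(12 + k)/(T + k) (A(T, k) = 3/(((T + k)/(k + 12))) = 3/(((T + k)/(12 + k))) = 3*((12 + k)/(T + k)) = 3*(12 + k)/(T + k))
(A(3, -1) + 321)/(262 + 12) = (3*(12 - 1)/(3 - 1) + 321)/(262 + 12) = (3*11/2 + 321)/274 = (3*(1/2)*11 + 321)*(1/274) = (33/2 + 321)*(1/274) = (675/2)*(1/274) = 675/548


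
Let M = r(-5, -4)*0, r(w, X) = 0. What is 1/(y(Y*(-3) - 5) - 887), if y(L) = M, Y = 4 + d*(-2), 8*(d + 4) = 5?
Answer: -1/887 ≈ -0.0011274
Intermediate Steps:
d = -27/8 (d = -4 + (⅛)*5 = -4 + 5/8 = -27/8 ≈ -3.3750)
M = 0 (M = 0*0 = 0)
Y = 43/4 (Y = 4 - 27/8*(-2) = 4 + 27/4 = 43/4 ≈ 10.750)
y(L) = 0
1/(y(Y*(-3) - 5) - 887) = 1/(0 - 887) = 1/(-887) = -1/887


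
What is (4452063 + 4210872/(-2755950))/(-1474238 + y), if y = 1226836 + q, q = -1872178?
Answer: -2044943135663/973576083500 ≈ -2.1004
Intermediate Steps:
y = -645342 (y = 1226836 - 1872178 = -645342)
(4452063 + 4210872/(-2755950))/(-1474238 + y) = (4452063 + 4210872/(-2755950))/(-1474238 - 645342) = (4452063 + 4210872*(-1/2755950))/(-2119580) = (4452063 - 701812/459325)*(-1/2119580) = (2044943135663/459325)*(-1/2119580) = -2044943135663/973576083500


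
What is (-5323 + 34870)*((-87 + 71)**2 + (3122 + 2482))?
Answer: 173145420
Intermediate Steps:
(-5323 + 34870)*((-87 + 71)**2 + (3122 + 2482)) = 29547*((-16)**2 + 5604) = 29547*(256 + 5604) = 29547*5860 = 173145420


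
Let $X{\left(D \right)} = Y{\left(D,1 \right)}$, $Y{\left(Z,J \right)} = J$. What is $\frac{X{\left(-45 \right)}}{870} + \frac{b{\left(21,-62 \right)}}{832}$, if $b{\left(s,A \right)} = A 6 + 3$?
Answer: $- \frac{160099}{361920} \approx -0.44236$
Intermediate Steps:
$X{\left(D \right)} = 1$
$b{\left(s,A \right)} = 3 + 6 A$ ($b{\left(s,A \right)} = 6 A + 3 = 3 + 6 A$)
$\frac{X{\left(-45 \right)}}{870} + \frac{b{\left(21,-62 \right)}}{832} = 1 \cdot \frac{1}{870} + \frac{3 + 6 \left(-62\right)}{832} = 1 \cdot \frac{1}{870} + \left(3 - 372\right) \frac{1}{832} = \frac{1}{870} - \frac{369}{832} = - \frac{160099}{361920}$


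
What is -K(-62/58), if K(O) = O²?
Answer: -961/841 ≈ -1.1427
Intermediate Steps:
-K(-62/58) = -(-62/58)² = -(-62*1/58)² = -(-31/29)² = -1*961/841 = -961/841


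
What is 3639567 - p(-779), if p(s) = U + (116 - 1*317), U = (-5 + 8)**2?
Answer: 3639759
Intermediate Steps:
U = 9 (U = 3**2 = 9)
p(s) = -192 (p(s) = 9 + (116 - 1*317) = 9 + (116 - 317) = 9 - 201 = -192)
3639567 - p(-779) = 3639567 - 1*(-192) = 3639567 + 192 = 3639759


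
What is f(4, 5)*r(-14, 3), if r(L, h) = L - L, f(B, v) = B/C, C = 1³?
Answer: 0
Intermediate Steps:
C = 1
f(B, v) = B (f(B, v) = B/1 = B*1 = B)
r(L, h) = 0
f(4, 5)*r(-14, 3) = 4*0 = 0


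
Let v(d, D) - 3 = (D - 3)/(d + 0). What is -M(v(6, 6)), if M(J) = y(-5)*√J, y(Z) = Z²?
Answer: -25*√14/2 ≈ -46.771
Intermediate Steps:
v(d, D) = 3 + (-3 + D)/d (v(d, D) = 3 + (D - 3)/(d + 0) = 3 + (-3 + D)/d)
M(J) = 25*√J (M(J) = (-5)²*√J = 25*√J)
-M(v(6, 6)) = -25*√((-3 + 6 + 3*6)/6) = -25*√((-3 + 6 + 18)/6) = -25*√((⅙)*21) = -25*√(7/2) = -25*√14/2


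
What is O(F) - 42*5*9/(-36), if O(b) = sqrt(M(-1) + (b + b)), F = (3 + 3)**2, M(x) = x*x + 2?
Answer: 105/2 + 5*sqrt(3) ≈ 61.160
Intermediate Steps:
M(x) = 2 + x**2 (M(x) = x**2 + 2 = 2 + x**2)
F = 36 (F = 6**2 = 36)
O(b) = sqrt(3 + 2*b) (O(b) = sqrt((2 + (-1)**2) + (b + b)) = sqrt((2 + 1) + 2*b) = sqrt(3 + 2*b))
O(F) - 42*5*9/(-36) = sqrt(3 + 2*36) - 42*5*9/(-36) = sqrt(3 + 72) - 1890*(-1)/36 = sqrt(75) - 42*(-5/4) = 5*sqrt(3) + 105/2 = 105/2 + 5*sqrt(3)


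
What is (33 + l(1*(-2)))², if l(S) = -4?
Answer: 841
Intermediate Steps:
(33 + l(1*(-2)))² = (33 - 4)² = 29² = 841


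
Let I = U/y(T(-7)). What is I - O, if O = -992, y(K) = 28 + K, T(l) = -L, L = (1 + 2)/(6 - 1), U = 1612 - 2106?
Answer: 133434/137 ≈ 973.97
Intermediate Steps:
U = -494
L = ⅗ (L = 3/5 = 3*(⅕) = ⅗ ≈ 0.60000)
T(l) = -⅗ (T(l) = -1*⅗ = -⅗)
I = -2470/137 (I = -494/(28 - ⅗) = -494/137/5 = -494*5/137 = -2470/137 ≈ -18.029)
I - O = -2470/137 - 1*(-992) = -2470/137 + 992 = 133434/137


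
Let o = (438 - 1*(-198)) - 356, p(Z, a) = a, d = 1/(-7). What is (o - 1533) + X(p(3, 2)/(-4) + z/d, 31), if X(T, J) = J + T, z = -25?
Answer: -2095/2 ≈ -1047.5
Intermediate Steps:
d = -⅐ ≈ -0.14286
o = 280 (o = (438 + 198) - 356 = 636 - 356 = 280)
(o - 1533) + X(p(3, 2)/(-4) + z/d, 31) = (280 - 1533) + (31 + (2/(-4) - 25/(-⅐))) = -1253 + (31 + (2*(-¼) - 25*(-7))) = -1253 + (31 + (-½ + 175)) = -1253 + (31 + 349/2) = -1253 + 411/2 = -2095/2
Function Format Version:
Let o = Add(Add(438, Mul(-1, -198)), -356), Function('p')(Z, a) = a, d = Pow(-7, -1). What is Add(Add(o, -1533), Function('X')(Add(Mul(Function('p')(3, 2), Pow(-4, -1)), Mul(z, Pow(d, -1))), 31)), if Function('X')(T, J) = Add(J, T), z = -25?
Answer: Rational(-2095, 2) ≈ -1047.5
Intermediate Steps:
d = Rational(-1, 7) ≈ -0.14286
o = 280 (o = Add(Add(438, 198), -356) = Add(636, -356) = 280)
Add(Add(o, -1533), Function('X')(Add(Mul(Function('p')(3, 2), Pow(-4, -1)), Mul(z, Pow(d, -1))), 31)) = Add(Add(280, -1533), Add(31, Add(Mul(2, Pow(-4, -1)), Mul(-25, Pow(Rational(-1, 7), -1))))) = Add(-1253, Add(31, Add(Mul(2, Rational(-1, 4)), Mul(-25, -7)))) = Add(-1253, Add(31, Add(Rational(-1, 2), 175))) = Add(-1253, Add(31, Rational(349, 2))) = Add(-1253, Rational(411, 2)) = Rational(-2095, 2)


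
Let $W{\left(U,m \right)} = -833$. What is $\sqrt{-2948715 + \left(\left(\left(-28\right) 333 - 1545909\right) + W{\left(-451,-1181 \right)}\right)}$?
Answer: $i \sqrt{4504781} \approx 2122.4 i$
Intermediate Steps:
$\sqrt{-2948715 + \left(\left(\left(-28\right) 333 - 1545909\right) + W{\left(-451,-1181 \right)}\right)} = \sqrt{-2948715 - 1556066} = \sqrt{-4504781} = i \sqrt{4504781}$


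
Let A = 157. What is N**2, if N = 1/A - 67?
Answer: 110628324/24649 ≈ 4488.1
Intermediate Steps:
N = -10518/157 (N = 1/157 - 67 = -10518/157 ≈ -66.994)
N**2 = (-10518/157)**2 = 110628324/24649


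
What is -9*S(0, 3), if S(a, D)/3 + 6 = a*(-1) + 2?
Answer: 108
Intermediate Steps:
S(a, D) = -12 - 3*a (S(a, D) = -18 + 3*(a*(-1) + 2) = -18 + 3*(-a + 2) = -18 + 3*(2 - a) = -18 + (6 - 3*a) = -12 - 3*a)
-9*S(0, 3) = -9*(-12 - 3*0) = -9*(-12 + 0) = -9*(-12) = 108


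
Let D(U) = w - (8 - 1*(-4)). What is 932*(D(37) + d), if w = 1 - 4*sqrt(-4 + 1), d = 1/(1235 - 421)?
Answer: -4172098/407 - 3728*I*sqrt(3) ≈ -10251.0 - 6457.1*I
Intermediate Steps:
d = 1/814 ≈ 0.0012285
w = 1 - 4*I*sqrt(3) ≈ 1.0 - 6.9282*I
D(U) = -11 - 4*I*sqrt(3) (D(U) = (1 - 4*I*sqrt(3)) - (8 - 1*(-4)) = (1 - 4*I*sqrt(3)) - (8 + 4) = (1 - 4*I*sqrt(3)) - 1*12 = (1 - 4*I*sqrt(3)) - 12 = -11 - 4*I*sqrt(3))
932*(D(37) + d) = 932*((-11 - 4*I*sqrt(3)) + 1/814) = 932*(-8953/814 - 4*I*sqrt(3)) = -4172098/407 - 3728*I*sqrt(3)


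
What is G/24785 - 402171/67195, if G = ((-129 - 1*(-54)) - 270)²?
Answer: -393984672/333085615 ≈ -1.1828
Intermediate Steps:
G = 119025 (G = ((-129 + 54) - 270)² = (-75 - 270)² = (-345)² = 119025)
G/24785 - 402171/67195 = 119025/24785 - 402171/67195 = 119025*(1/24785) - 402171*1/67195 = 23805/4957 - 402171/67195 = -393984672/333085615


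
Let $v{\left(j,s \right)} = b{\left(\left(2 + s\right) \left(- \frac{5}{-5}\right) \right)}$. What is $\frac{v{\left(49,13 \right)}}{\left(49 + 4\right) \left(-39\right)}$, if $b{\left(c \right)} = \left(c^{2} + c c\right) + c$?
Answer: $- \frac{155}{689} \approx -0.22496$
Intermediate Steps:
$b{\left(c \right)} = c + 2 c^{2}$ ($b{\left(c \right)} = \left(c^{2} + c^{2}\right) + c = 2 c^{2} + c = c + 2 c^{2}$)
$v{\left(j,s \right)} = \left(2 + s\right) \left(5 + 2 s\right)$ ($v{\left(j,s \right)} = \left(2 + s\right) \left(- \frac{5}{-5}\right) \left(1 + 2 \left(2 + s\right) \left(- \frac{5}{-5}\right)\right) = \left(2 + s\right) \left(\left(-5\right) \left(- \frac{1}{5}\right)\right) \left(1 + 2 \left(2 + s\right) \left(\left(-5\right) \left(- \frac{1}{5}\right)\right)\right) = \left(2 + s\right) 1 \left(1 + 2 \left(2 + s\right) 1\right) = \left(2 + s\right) \left(1 + 2 \left(2 + s\right)\right) = \left(2 + s\right) \left(1 + \left(4 + 2 s\right)\right) = \left(2 + s\right) \left(5 + 2 s\right)$)
$\frac{v{\left(49,13 \right)}}{\left(49 + 4\right) \left(-39\right)} = \frac{\left(2 + 13\right) \left(5 + 2 \cdot 13\right)}{\left(49 + 4\right) \left(-39\right)} = \frac{15 \left(5 + 26\right)}{53 \left(-39\right)} = \frac{15 \cdot 31}{-2067} = 465 \left(- \frac{1}{2067}\right) = - \frac{155}{689}$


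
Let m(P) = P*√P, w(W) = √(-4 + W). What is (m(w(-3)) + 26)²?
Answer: (26 + 7^(¾)*I^(3/2))² ≈ 517.76 + 139.72*I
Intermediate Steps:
m(P) = P^(3/2)
(m(w(-3)) + 26)² = ((√(-4 - 3))^(3/2) + 26)² = ((√(-7))^(3/2) + 26)² = ((I*√7)^(3/2) + 26)² = (7^(¾)*I^(3/2) + 26)² = (26 + 7^(¾)*I^(3/2))²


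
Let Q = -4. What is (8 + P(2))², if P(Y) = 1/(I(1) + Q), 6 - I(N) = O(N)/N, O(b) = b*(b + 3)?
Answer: 225/4 ≈ 56.250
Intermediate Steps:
O(b) = b*(3 + b)
I(N) = 3 - N (I(N) = 6 - N*(3 + N)/N = 6 - (3 + N) = 6 + (-3 - N) = 3 - N)
P(Y) = -½ (P(Y) = 1/((3 - 1*1) - 4) = 1/((3 - 1) - 4) = 1/(2 - 4) = 1/(-2) = -½)
(8 + P(2))² = (8 - ½)² = (15/2)² = 225/4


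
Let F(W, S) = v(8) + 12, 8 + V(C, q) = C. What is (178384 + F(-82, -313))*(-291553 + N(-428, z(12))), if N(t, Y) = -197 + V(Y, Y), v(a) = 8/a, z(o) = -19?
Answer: -52052141469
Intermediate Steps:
V(C, q) = -8 + C
N(t, Y) = -205 + Y (N(t, Y) = -197 + (-8 + Y) = -205 + Y)
F(W, S) = 13 (F(W, S) = 8/8 + 12 = 8*(⅛) + 12 = 1 + 12 = 13)
(178384 + F(-82, -313))*(-291553 + N(-428, z(12))) = (178384 + 13)*(-291553 + (-205 - 19)) = 178397*(-291553 - 224) = 178397*(-291777) = -52052141469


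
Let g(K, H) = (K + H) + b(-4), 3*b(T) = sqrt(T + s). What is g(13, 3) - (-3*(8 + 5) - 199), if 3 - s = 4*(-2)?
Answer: 254 + sqrt(7)/3 ≈ 254.88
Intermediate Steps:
s = 11 (s = 3 - 4*(-2) = 3 - 1*(-8) = 3 + 8 = 11)
b(T) = sqrt(11 + T)/3 (b(T) = sqrt(T + 11)/3 = sqrt(11 + T)/3)
g(K, H) = H + K + sqrt(7)/3 (g(K, H) = (K + H) + sqrt(11 - 4)/3 = (H + K) + sqrt(7)/3 = H + K + sqrt(7)/3)
g(13, 3) - (-3*(8 + 5) - 199) = (3 + 13 + sqrt(7)/3) - (-3*(8 + 5) - 199) = (16 + sqrt(7)/3) - (-3*13 - 199) = (16 + sqrt(7)/3) - (-39 - 199) = (16 + sqrt(7)/3) - 1*(-238) = (16 + sqrt(7)/3) + 238 = 254 + sqrt(7)/3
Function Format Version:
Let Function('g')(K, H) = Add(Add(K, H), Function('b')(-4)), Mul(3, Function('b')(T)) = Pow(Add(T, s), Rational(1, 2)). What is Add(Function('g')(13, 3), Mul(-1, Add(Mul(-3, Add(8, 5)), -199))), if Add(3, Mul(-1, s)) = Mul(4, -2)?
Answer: Add(254, Mul(Rational(1, 3), Pow(7, Rational(1, 2)))) ≈ 254.88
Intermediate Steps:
s = 11 (s = Add(3, Mul(-1, Mul(4, -2))) = Add(3, Mul(-1, -8)) = Add(3, 8) = 11)
Function('b')(T) = Mul(Rational(1, 3), Pow(Add(11, T), Rational(1, 2))) (Function('b')(T) = Mul(Rational(1, 3), Pow(Add(T, 11), Rational(1, 2))) = Mul(Rational(1, 3), Pow(Add(11, T), Rational(1, 2))))
Function('g')(K, H) = Add(H, K, Mul(Rational(1, 3), Pow(7, Rational(1, 2)))) (Function('g')(K, H) = Add(Add(K, H), Mul(Rational(1, 3), Pow(Add(11, -4), Rational(1, 2)))) = Add(Add(H, K), Mul(Rational(1, 3), Pow(7, Rational(1, 2)))) = Add(H, K, Mul(Rational(1, 3), Pow(7, Rational(1, 2)))))
Add(Function('g')(13, 3), Mul(-1, Add(Mul(-3, Add(8, 5)), -199))) = Add(Add(3, 13, Mul(Rational(1, 3), Pow(7, Rational(1, 2)))), Mul(-1, Add(Mul(-3, Add(8, 5)), -199))) = Add(Add(16, Mul(Rational(1, 3), Pow(7, Rational(1, 2)))), Mul(-1, Add(Mul(-3, 13), -199))) = Add(Add(16, Mul(Rational(1, 3), Pow(7, Rational(1, 2)))), Mul(-1, Add(-39, -199))) = Add(Add(16, Mul(Rational(1, 3), Pow(7, Rational(1, 2)))), Mul(-1, -238)) = Add(Add(16, Mul(Rational(1, 3), Pow(7, Rational(1, 2)))), 238) = Add(254, Mul(Rational(1, 3), Pow(7, Rational(1, 2))))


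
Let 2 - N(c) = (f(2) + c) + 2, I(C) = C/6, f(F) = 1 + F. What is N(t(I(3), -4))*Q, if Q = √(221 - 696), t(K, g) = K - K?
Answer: -15*I*√19 ≈ -65.384*I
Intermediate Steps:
I(C) = C/6 (I(C) = C*(⅙) = C/6)
t(K, g) = 0
Q = 5*I*√19 (Q = √(-475) = 5*I*√19 ≈ 21.794*I)
N(c) = -3 - c (N(c) = 2 - (((1 + 2) + c) + 2) = 2 - ((3 + c) + 2) = 2 - (5 + c) = 2 + (-5 - c) = -3 - c)
N(t(I(3), -4))*Q = (-3 - 1*0)*(5*I*√19) = (-3 + 0)*(5*I*√19) = -15*I*√19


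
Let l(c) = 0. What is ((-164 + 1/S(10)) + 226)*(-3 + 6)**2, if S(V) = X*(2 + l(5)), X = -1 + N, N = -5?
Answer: 2229/4 ≈ 557.25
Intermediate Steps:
X = -6 (X = -1 - 5 = -6)
S(V) = -12 (S(V) = -6*(2 + 0) = -6*2 = -12)
((-164 + 1/S(10)) + 226)*(-3 + 6)**2 = ((-164 + 1/(-12)) + 226)*(-3 + 6)**2 = ((-164 - 1/12) + 226)*3**2 = (-1969/12 + 226)*9 = (743/12)*9 = 2229/4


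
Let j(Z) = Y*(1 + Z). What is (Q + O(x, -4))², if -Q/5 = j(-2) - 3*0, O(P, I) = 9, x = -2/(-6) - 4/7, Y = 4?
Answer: 841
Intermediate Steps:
j(Z) = 4 + 4*Z (j(Z) = 4*(1 + Z) = 4 + 4*Z)
x = -5/21 (x = -2*(-⅙) - 4*⅐ = ⅓ - 4/7 = -5/21 ≈ -0.23810)
Q = 20 (Q = -5*((4 + 4*(-2)) - 3*0) = -5*((4 - 8) + 0) = -5*(-4 + 0) = -5*(-4) = 20)
(Q + O(x, -4))² = (20 + 9)² = 29² = 841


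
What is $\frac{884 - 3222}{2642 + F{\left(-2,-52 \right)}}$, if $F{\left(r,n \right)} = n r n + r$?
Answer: $\frac{1169}{1384} \approx 0.84465$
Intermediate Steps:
$F{\left(r,n \right)} = r + r n^{2}$ ($F{\left(r,n \right)} = r n^{2} + r = r + r n^{2}$)
$\frac{884 - 3222}{2642 + F{\left(-2,-52 \right)}} = \frac{884 - 3222}{2642 - 2 \left(1 + \left(-52\right)^{2}\right)} = - \frac{2338}{2642 - 2 \left(1 + 2704\right)} = - \frac{2338}{2642 - 5410} = - \frac{2338}{-2768} = \left(-2338\right) \left(- \frac{1}{2768}\right) = \frac{1169}{1384}$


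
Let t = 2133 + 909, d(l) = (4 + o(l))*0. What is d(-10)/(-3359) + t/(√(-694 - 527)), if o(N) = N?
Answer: -1014*I*√1221/407 ≈ -87.057*I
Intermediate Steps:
d(l) = 0 (d(l) = (4 + l)*0 = 0)
t = 3042
d(-10)/(-3359) + t/(√(-694 - 527)) = 0/(-3359) + 3042/(√(-694 - 527)) = 0*(-1/3359) + 3042/(√(-1221)) = 0 + 3042/((I*√1221)) = 0 + 3042*(-I*√1221/1221) = 0 - 1014*I*√1221/407 = -1014*I*√1221/407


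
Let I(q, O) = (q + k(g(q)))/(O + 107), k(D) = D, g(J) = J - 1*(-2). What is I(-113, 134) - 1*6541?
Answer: -1576605/241 ≈ -6541.9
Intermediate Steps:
g(J) = 2 + J (g(J) = J + 2 = 2 + J)
I(q, O) = (2 + 2*q)/(107 + O) (I(q, O) = (q + (2 + q))/(O + 107) = (2 + 2*q)/(107 + O))
I(-113, 134) - 1*6541 = 2*(1 - 113)/(107 + 134) - 1*6541 = 2*(-112)/241 - 6541 = 2*(1/241)*(-112) - 6541 = -224/241 - 6541 = -1576605/241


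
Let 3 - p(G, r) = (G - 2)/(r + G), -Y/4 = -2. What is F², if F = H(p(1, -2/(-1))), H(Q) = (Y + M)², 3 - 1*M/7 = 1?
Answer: 234256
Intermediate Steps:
M = 14 (M = 21 - 7*1 = 21 - 7 = 14)
Y = 8 (Y = -4*(-2) = 8)
p(G, r) = 3 - (-2 + G)/(G + r) (p(G, r) = 3 - (G - 2)/(r + G) = 3 - (-2 + G)/(G + r))
H(Q) = 484 (H(Q) = (8 + 14)² = 22² = 484)
F = 484
F² = 484² = 234256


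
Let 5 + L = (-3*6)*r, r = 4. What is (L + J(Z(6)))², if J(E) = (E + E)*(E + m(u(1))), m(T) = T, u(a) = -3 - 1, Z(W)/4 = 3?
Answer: 13225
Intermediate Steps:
Z(W) = 12 (Z(W) = 4*3 = 12)
u(a) = -4
L = -77 (L = -5 - 3*6*4 = -5 - 18*4 = -5 - 72 = -77)
J(E) = 2*E*(-4 + E) (J(E) = (E + E)*(E - 4) = (2*E)*(-4 + E) = 2*E*(-4 + E))
(L + J(Z(6)))² = (-77 + 2*12*(-4 + 12))² = (-77 + 2*12*8)² = (-77 + 192)² = 115² = 13225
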